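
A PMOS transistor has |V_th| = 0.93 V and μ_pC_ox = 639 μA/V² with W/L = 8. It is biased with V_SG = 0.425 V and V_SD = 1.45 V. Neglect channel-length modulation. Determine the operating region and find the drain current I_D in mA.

Cutoff; I_D = 0 mA

V_SG = 0.425 V < |V_th| = 0.93 V, so the transistor is in cutoff.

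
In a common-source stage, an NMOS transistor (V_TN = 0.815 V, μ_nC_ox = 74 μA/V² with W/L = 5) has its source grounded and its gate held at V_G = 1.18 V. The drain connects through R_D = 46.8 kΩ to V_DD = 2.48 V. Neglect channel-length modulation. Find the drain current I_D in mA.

V_GS = V_G = 1.18 V, so V_ov = 1.18 − 0.815 = 0.365 V.
k_n = μ_nC_ox · (W/L) = 0.37 mA/V².
Assume saturation: I_D = ½ k_n V_ov² = 0.5 × 0.37 × 0.365² = 0.0246 mA, giving V_DS = V_DD − I_D R_D = 2.48 − 0.0246 × 46.8 = 1.33 V.
V_DS = 1.33 V ≥ V_ov = 0.365 V, confirming saturation.

I_D = 0.0246 mA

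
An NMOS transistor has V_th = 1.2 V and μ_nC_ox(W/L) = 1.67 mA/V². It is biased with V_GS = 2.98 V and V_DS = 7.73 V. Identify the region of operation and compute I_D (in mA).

Saturation; I_D = 2.65 mA

V_ov = V_GS − V_th = 2.98 − 1.2 = 1.78 V.
Since V_DS = 7.73 V ≥ V_ov = 1.78 V, the device is in saturation.
I_D = ½ k_n V_ov² = 0.5 × 1.67 × 1.78² = 2.65 mA.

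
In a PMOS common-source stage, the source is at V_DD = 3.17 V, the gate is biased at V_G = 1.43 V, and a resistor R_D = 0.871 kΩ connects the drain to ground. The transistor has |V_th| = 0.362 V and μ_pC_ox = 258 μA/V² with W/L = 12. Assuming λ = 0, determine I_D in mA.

I_D = 2.60 mA

V_SG = V_DD − V_G = 3.17 − 1.43 = 1.74 V, so V_ov = 1.74 − 0.362 = 1.38 V.
k_p = μ_pC_ox · (W/L) = 3.096 mA/V².
Assume saturation: I_D = ½ k_p V_ov² = 0.5 × 3.096 × 1.38² = 2.94 mA, giving V_SD = V_DD − I_D R_D = 3.17 − 2.94 × 0.871 = 0.61 V.
But 0.61 V < V_ov = 1.38 V, so the device is actually in triode.
In triode I_D = k_p[V_ov V_SD − ½ V_SD²] and I_D = (V_DD − V_SD)/R_D. Equating: 1.35 V_SD² − 4.716 V_SD + 3.17 = 0, giving V_SD = 0.908 V (the root below V_ov).
I_D = (3.17 − 0.908) / 0.871 = 2.6 mA.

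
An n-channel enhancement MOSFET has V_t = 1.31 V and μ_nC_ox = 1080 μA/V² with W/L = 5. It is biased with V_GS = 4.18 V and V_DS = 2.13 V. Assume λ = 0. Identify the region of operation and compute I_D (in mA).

k_n = μ_nC_ox · (W/L) = 5.4 mA/V².
V_ov = V_GS − V_t = 4.18 − 1.31 = 2.87 V.
Since V_DS = 2.13 V < V_ov = 2.87 V, the device is in the triode region.
I_D = k_n [V_ov · V_DS − ½ V_DS²] = 5.4 × [2.87 × 2.13 − 0.5 × 2.13²] = 20.8 mA.

Triode; I_D = 20.8 mA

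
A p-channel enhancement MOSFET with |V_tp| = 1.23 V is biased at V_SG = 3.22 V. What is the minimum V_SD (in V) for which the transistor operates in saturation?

The boundary between triode and saturation is V_SD = V_SG − |V_tp| = V_ov.
V_ov = 3.22 − 1.23 = 1.99 V.

V_SD,sat = 1.99 V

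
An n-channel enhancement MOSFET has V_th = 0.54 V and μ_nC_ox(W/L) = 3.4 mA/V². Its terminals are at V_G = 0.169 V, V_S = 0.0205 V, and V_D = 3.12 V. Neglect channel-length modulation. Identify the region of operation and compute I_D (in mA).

Cutoff; I_D = 0 mA

V_GS = V_G − V_S = 0.169 − 0.0205 = 0.149 V; V_DS = V_D − V_S = 3.12 − 0.0205 = 3.1 V.
V_GS = 0.149 V < V_th = 0.54 V, so the transistor is in cutoff.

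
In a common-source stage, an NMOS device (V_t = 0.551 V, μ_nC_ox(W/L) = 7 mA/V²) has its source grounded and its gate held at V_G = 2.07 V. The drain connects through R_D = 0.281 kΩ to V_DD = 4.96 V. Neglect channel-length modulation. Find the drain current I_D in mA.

V_GS = V_G = 2.07 V, so V_ov = 2.07 − 0.551 = 1.52 V.
Assume saturation: I_D = ½ k_n V_ov² = 0.5 × 7 × 1.52² = 8.08 mA, giving V_DS = V_DD − I_D R_D = 4.96 − 8.08 × 0.281 = 2.69 V.
V_DS = 2.69 V ≥ V_ov = 1.52 V, confirming saturation.

I_D = 8.08 mA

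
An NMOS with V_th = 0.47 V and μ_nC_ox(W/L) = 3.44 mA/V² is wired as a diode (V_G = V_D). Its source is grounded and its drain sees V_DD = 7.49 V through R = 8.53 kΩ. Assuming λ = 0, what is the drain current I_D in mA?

With gate tied to drain, V_GS = V_DS ≥ V_GS − V_th, so the device is in saturation.
KCL at the drain: ½ k_n (V_GS − V_th)² = (V_DD − V_GS)/R.
Let x = V_GS − 0.47. Then 14.7 x² + x − 7.02 = 0, giving x = 0.658 V (positive root), so V_GS = 1.13 V.
I_D = (V_DD − V_GS)/R = (7.49 − 1.13) / 8.53 = 0.746 mA.

I_D = 0.746 mA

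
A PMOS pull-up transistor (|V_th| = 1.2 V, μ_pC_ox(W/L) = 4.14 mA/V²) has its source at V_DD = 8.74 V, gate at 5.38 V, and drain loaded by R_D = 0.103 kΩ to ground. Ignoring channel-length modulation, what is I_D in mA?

I_D = 9.66 mA

V_SG = V_DD − V_G = 8.74 − 5.38 = 3.36 V, so V_ov = 3.36 − 1.2 = 2.16 V.
Assume saturation: I_D = ½ k_p V_ov² = 0.5 × 4.14 × 2.16² = 9.66 mA, giving V_SD = V_DD − I_D R_D = 8.74 − 9.66 × 0.103 = 7.75 V.
V_SD = 7.75 V ≥ V_ov = 2.16 V, confirming saturation.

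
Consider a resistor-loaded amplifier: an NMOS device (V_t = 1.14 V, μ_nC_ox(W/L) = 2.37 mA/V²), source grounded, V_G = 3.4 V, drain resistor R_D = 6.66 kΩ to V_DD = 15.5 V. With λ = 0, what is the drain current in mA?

V_GS = V_G = 3.4 V, so V_ov = 3.4 − 1.14 = 2.26 V.
Assume saturation: I_D = ½ k_n V_ov² = 0.5 × 2.37 × 2.26² = 6.05 mA, giving V_DS = V_DD − I_D R_D = 15.5 − 6.05 × 6.66 = -24.8 V.
But -24.8 V < V_ov = 2.26 V, so the device is actually in triode.
In triode I_D = k_n[V_ov V_DS − ½ V_DS²] and I_D = (V_DD − V_DS)/R_D. Equating: 7.89 V_DS² − 36.67 V_DS + 15.5 = 0, giving V_DS = 0.47 V (the root below V_ov).
I_D = (15.5 − 0.47) / 6.66 = 2.26 mA.

I_D = 2.26 mA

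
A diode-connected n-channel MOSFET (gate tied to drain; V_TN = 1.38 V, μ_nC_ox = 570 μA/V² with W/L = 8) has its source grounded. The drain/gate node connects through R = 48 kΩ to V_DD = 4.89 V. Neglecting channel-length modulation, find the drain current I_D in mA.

I_D = 0.0695 mA

With gate tied to drain, V_GS = V_DS ≥ V_GS − V_TN, so the device is in saturation.
k_n = μ_nC_ox · (W/L) = 4.56 mA/V².
KCL at the drain: ½ k_n (V_GS − V_TN)² = (V_DD − V_GS)/R.
Let x = V_GS − 1.38. Then 109 x² + x − 3.51 = 0, giving x = 0.175 V (positive root), so V_GS = 1.55 V.
I_D = (V_DD − V_GS)/R = (4.89 − 1.55) / 48 = 0.0695 mA.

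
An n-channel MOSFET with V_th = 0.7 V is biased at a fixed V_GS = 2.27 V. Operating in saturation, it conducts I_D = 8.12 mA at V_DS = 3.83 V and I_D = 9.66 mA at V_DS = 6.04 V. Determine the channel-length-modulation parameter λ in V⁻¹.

λ = 0.128 V⁻¹

With V_GS fixed, I_D ∝ (1 + λ V_DS) in saturation, so I_D2/I_D1 = (1 + λ V_DS2)/(1 + λ V_DS1).
9.66/8.12 = 1.19 = (1 + 6.04 λ)/(1 + 3.83 λ).
Solving: λ (I_D1 V_DS2 − I_D2 V_DS1) = I_D2 − I_D1, so λ = (9.66 − 8.12) / (8.12 × 6.04 − 9.66 × 3.83) = 1.54 / 12 = 0.128 V⁻¹.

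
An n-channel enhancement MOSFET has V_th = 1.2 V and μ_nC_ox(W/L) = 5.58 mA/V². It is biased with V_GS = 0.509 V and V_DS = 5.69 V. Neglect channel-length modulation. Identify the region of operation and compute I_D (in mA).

Cutoff; I_D = 0 mA

V_GS = 0.509 V < V_th = 1.2 V, so the transistor is in cutoff.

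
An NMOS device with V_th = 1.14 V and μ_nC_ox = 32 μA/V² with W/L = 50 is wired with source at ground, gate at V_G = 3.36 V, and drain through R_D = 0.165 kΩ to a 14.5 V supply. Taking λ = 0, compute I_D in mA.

I_D = 3.94 mA

V_GS = V_G = 3.36 V, so V_ov = 3.36 − 1.14 = 2.22 V.
k_n = μ_nC_ox · (W/L) = 1.6 mA/V².
Assume saturation: I_D = ½ k_n V_ov² = 0.5 × 1.6 × 2.22² = 3.94 mA, giving V_DS = V_DD − I_D R_D = 14.5 − 3.94 × 0.165 = 13.8 V.
V_DS = 13.8 V ≥ V_ov = 2.22 V, confirming saturation.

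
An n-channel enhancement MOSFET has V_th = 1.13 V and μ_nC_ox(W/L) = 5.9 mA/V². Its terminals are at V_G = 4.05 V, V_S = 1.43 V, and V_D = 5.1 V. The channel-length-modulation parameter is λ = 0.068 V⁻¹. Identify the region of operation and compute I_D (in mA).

Saturation; I_D = 8.18 mA

V_GS = V_G − V_S = 4.05 − 1.43 = 2.62 V; V_DS = V_D − V_S = 5.1 − 1.43 = 3.67 V.
V_ov = V_GS − V_th = 2.62 − 1.13 = 1.49 V.
Since V_DS = 3.67 V ≥ V_ov = 1.49 V, the device is in saturation.
I_D = ½ k_n V_ov² (1 + λ V_DS) = 0.5 × 5.9 × 1.49² × (1 + 0.068 × 3.67) = 8.18 mA.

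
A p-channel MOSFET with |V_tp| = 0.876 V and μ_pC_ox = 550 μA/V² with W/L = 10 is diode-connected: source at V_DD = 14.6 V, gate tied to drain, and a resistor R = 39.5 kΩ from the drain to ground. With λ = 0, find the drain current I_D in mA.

With gate tied to drain, V_SG = V_SD ≥ V_SG − |V_tp|, so the device is in saturation.
k_p = μ_pC_ox · (W/L) = 5.5 mA/V².
KCL at the drain: ½ k_p (V_SG − |V_tp|)² = (V_DD − V_SG)/R.
Let x = V_SG − 0.876. Then 109 x² + x − 13.72 = 0, giving x = 0.351 V (positive root), so V_SG = 1.23 V.
I_D = (V_DD − V_SG)/R = (14.6 − 1.23) / 39.5 = 0.339 mA.

I_D = 0.339 mA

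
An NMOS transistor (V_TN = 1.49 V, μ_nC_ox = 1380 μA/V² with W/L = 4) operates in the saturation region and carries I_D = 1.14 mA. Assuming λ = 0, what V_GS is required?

V_GS = 2.13 V

k_n = μ_nC_ox · (W/L) = 5.52 mA/V².
In saturation I_D = ½ k_n (V_GS − V_TN)², so V_GS − V_TN = √(2 I_D / k_n) = √(2 × 1.14 / 5.52) = 0.643 V.
V_GS = 1.49 + 0.643 = 2.13 V.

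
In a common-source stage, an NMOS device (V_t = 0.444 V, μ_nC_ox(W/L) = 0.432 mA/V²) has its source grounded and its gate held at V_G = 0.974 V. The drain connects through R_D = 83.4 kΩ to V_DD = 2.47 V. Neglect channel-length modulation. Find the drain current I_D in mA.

I_D = 0.0279 mA

V_GS = V_G = 0.974 V, so V_ov = 0.974 − 0.444 = 0.53 V.
Assume saturation: I_D = ½ k_n V_ov² = 0.5 × 0.432 × 0.53² = 0.0607 mA, giving V_DS = V_DD − I_D R_D = 2.47 − 0.0607 × 83.4 = -2.59 V.
But -2.59 V < V_ov = 0.53 V, so the device is actually in triode.
In triode I_D = k_n[V_ov V_DS − ½ V_DS²] and I_D = (V_DD − V_DS)/R_D. Equating: 18 V_DS² − 20.1 V_DS + 2.47 = 0, giving V_DS = 0.141 V (the root below V_ov).
I_D = (2.47 − 0.141) / 83.4 = 0.0279 mA.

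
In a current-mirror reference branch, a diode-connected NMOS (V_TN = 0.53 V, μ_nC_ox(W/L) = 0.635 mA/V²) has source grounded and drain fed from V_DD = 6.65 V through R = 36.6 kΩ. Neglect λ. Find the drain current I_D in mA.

With gate tied to drain, V_GS = V_DS ≥ V_GS − V_TN, so the device is in saturation.
KCL at the drain: ½ k_n (V_GS − V_TN)² = (V_DD − V_GS)/R.
Let x = V_GS − 0.53. Then 11.6 x² + x − 6.12 = 0, giving x = 0.684 V (positive root), so V_GS = 1.21 V.
I_D = (V_DD − V_GS)/R = (6.65 − 1.21) / 36.6 = 0.149 mA.

I_D = 0.149 mA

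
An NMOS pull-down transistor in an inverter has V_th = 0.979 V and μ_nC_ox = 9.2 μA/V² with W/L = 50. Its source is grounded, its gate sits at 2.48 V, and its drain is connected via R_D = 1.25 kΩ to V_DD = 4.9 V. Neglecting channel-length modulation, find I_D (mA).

I_D = 0.518 mA

V_GS = V_G = 2.48 V, so V_ov = 2.48 − 0.979 = 1.5 V.
k_n = μ_nC_ox · (W/L) = 0.46 mA/V².
Assume saturation: I_D = ½ k_n V_ov² = 0.5 × 0.46 × 1.5² = 0.518 mA, giving V_DS = V_DD − I_D R_D = 4.9 − 0.518 × 1.25 = 4.25 V.
V_DS = 4.25 V ≥ V_ov = 1.5 V, confirming saturation.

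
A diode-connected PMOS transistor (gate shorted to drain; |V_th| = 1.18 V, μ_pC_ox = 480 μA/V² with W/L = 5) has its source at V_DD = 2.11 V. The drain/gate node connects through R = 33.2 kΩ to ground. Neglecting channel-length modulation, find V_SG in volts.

With gate tied to drain, V_SG = V_SD ≥ V_SG − |V_th|, so the device is in saturation.
k_p = μ_pC_ox · (W/L) = 2.4 mA/V².
KCL at the drain: ½ k_p (V_SG − |V_th|)² = (V_DD − V_SG)/R.
Let x = V_SG − 1.18. Then 39.8 x² + x − 0.93 = 0, giving x = 0.141 V (positive root), so V_SG = 1.32 V.
I_D = (V_DD − V_SG)/R = (2.11 − 1.32) / 33.2 = 0.0238 mA.

V_SG = 1.32 V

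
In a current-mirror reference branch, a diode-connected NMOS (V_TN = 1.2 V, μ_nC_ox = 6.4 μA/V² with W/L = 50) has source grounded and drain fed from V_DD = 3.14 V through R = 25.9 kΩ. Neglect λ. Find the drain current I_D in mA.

With gate tied to drain, V_GS = V_DS ≥ V_GS − V_TN, so the device is in saturation.
k_n = μ_nC_ox · (W/L) = 0.32 mA/V².
KCL at the drain: ½ k_n (V_GS − V_TN)² = (V_DD − V_GS)/R.
Let x = V_GS − 1.2. Then 4.14 x² + x − 1.94 = 0, giving x = 0.574 V (positive root), so V_GS = 1.77 V.
I_D = (V_DD − V_GS)/R = (3.14 − 1.77) / 25.9 = 0.0527 mA.

I_D = 0.0527 mA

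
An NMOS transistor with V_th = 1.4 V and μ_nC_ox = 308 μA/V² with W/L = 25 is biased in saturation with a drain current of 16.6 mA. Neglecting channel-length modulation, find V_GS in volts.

k_n = μ_nC_ox · (W/L) = 7.7 mA/V².
In saturation I_D = ½ k_n (V_GS − V_th)², so V_GS − V_th = √(2 I_D / k_n) = √(2 × 16.6 / 7.7) = 2.08 V.
V_GS = 1.4 + 2.08 = 3.48 V.

V_GS = 3.48 V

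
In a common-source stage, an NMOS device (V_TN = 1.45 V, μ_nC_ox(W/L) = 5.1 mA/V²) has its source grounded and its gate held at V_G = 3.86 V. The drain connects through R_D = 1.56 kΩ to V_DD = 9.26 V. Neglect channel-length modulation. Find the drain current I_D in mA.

I_D = 5.61 mA

V_GS = V_G = 3.86 V, so V_ov = 3.86 − 1.45 = 2.41 V.
Assume saturation: I_D = ½ k_n V_ov² = 0.5 × 5.1 × 2.41² = 14.8 mA, giving V_DS = V_DD − I_D R_D = 9.26 − 14.8 × 1.56 = -13.8 V.
But -13.8 V < V_ov = 2.41 V, so the device is actually in triode.
In triode I_D = k_n[V_ov V_DS − ½ V_DS²] and I_D = (V_DD − V_DS)/R_D. Equating: 3.98 V_DS² − 20.17 V_DS + 9.26 = 0, giving V_DS = 0.51 V (the root below V_ov).
I_D = (9.26 − 0.51) / 1.56 = 5.61 mA.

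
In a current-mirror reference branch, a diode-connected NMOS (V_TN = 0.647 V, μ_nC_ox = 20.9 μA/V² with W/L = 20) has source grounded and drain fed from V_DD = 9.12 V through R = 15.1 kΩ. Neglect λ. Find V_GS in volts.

With gate tied to drain, V_GS = V_DS ≥ V_GS − V_TN, so the device is in saturation.
k_n = μ_nC_ox · (W/L) = 0.418 mA/V².
KCL at the drain: ½ k_n (V_GS − V_TN)² = (V_DD − V_GS)/R.
Let x = V_GS − 0.647. Then 3.16 x² + x − 8.473 = 0, giving x = 1.49 V (positive root), so V_GS = 2.13 V.
I_D = (V_DD − V_GS)/R = (9.12 − 2.13) / 15.1 = 0.463 mA.

V_GS = 2.13 V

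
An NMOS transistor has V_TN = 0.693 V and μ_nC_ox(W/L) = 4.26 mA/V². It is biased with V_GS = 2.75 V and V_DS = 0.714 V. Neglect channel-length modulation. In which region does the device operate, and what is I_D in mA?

Triode; I_D = 5.17 mA

V_ov = V_GS − V_TN = 2.75 − 0.693 = 2.06 V.
Since V_DS = 0.714 V < V_ov = 2.06 V, the device is in the triode region.
I_D = k_n [V_ov · V_DS − ½ V_DS²] = 4.26 × [2.06 × 0.714 − 0.5 × 0.714²] = 5.17 mA.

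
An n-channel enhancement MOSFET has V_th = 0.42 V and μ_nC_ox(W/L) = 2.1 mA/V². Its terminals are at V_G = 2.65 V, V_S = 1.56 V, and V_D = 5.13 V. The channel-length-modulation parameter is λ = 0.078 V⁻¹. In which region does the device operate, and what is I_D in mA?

Saturation; I_D = 0.603 mA

V_GS = V_G − V_S = 2.65 − 1.56 = 1.09 V; V_DS = V_D − V_S = 5.13 − 1.56 = 3.57 V.
V_ov = V_GS − V_th = 1.09 − 0.42 = 0.67 V.
Since V_DS = 3.57 V ≥ V_ov = 0.67 V, the device is in saturation.
I_D = ½ k_n V_ov² (1 + λ V_DS) = 0.5 × 2.1 × 0.67² × (1 + 0.078 × 3.57) = 0.603 mA.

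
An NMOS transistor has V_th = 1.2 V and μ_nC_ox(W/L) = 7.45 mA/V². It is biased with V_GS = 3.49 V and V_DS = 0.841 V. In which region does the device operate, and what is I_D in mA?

V_ov = V_GS − V_th = 3.49 − 1.2 = 2.29 V.
Since V_DS = 0.841 V < V_ov = 2.29 V, the device is in the triode region.
I_D = k_n [V_ov · V_DS − ½ V_DS²] = 7.45 × [2.29 × 0.841 − 0.5 × 0.841²] = 11.7 mA.

Triode; I_D = 11.7 mA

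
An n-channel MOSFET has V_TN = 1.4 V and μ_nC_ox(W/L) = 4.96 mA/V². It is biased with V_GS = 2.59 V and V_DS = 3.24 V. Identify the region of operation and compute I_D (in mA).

Saturation; I_D = 3.51 mA

V_ov = V_GS − V_TN = 2.59 − 1.4 = 1.19 V.
Since V_DS = 3.24 V ≥ V_ov = 1.19 V, the device is in saturation.
I_D = ½ k_n V_ov² = 0.5 × 4.96 × 1.19² = 3.51 mA.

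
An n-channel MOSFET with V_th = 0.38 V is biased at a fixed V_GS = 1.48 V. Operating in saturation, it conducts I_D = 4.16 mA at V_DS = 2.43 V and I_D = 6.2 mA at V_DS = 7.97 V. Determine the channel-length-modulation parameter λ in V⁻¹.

With V_GS fixed, I_D ∝ (1 + λ V_DS) in saturation, so I_D2/I_D1 = (1 + λ V_DS2)/(1 + λ V_DS1).
6.2/4.16 = 1.49 = (1 + 7.97 λ)/(1 + 2.43 λ).
Solving: λ (I_D1 V_DS2 − I_D2 V_DS1) = I_D2 − I_D1, so λ = (6.2 − 4.16) / (4.16 × 7.97 − 6.2 × 2.43) = 2.04 / 18.1 = 0.113 V⁻¹.

λ = 0.113 V⁻¹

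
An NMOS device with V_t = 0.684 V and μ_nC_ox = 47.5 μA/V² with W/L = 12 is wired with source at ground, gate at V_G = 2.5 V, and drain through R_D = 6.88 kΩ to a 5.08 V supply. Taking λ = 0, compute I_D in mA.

I_D = 0.627 mA

V_GS = V_G = 2.5 V, so V_ov = 2.5 − 0.684 = 1.82 V.
k_n = μ_nC_ox · (W/L) = 0.57 mA/V².
Assume saturation: I_D = ½ k_n V_ov² = 0.5 × 0.57 × 1.82² = 0.94 mA, giving V_DS = V_DD − I_D R_D = 5.08 − 0.94 × 6.88 = -1.39 V.
But -1.39 V < V_ov = 1.82 V, so the device is actually in triode.
In triode I_D = k_n[V_ov V_DS − ½ V_DS²] and I_D = (V_DD − V_DS)/R_D. Equating: 1.96 V_DS² − 8.122 V_DS + 5.08 = 0, giving V_DS = 0.768 V (the root below V_ov).
I_D = (5.08 − 0.768) / 6.88 = 0.627 mA.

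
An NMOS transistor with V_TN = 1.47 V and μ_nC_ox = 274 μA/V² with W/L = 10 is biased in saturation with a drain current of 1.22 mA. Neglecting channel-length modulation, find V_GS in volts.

V_GS = 2.41 V

k_n = μ_nC_ox · (W/L) = 2.74 mA/V².
In saturation I_D = ½ k_n (V_GS − V_TN)², so V_GS − V_TN = √(2 I_D / k_n) = √(2 × 1.22 / 2.74) = 0.944 V.
V_GS = 1.47 + 0.944 = 2.41 V.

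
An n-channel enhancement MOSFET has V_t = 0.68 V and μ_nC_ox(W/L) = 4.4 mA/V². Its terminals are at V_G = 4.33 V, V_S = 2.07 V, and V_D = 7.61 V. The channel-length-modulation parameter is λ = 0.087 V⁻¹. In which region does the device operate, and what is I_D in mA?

V_GS = V_G − V_S = 4.33 − 2.07 = 2.26 V; V_DS = V_D − V_S = 7.61 − 2.07 = 5.54 V.
V_ov = V_GS − V_t = 2.26 − 0.68 = 1.58 V.
Since V_DS = 5.54 V ≥ V_ov = 1.58 V, the device is in saturation.
I_D = ½ k_n V_ov² (1 + λ V_DS) = 0.5 × 4.4 × 1.58² × (1 + 0.087 × 5.54) = 8.14 mA.

Saturation; I_D = 8.14 mA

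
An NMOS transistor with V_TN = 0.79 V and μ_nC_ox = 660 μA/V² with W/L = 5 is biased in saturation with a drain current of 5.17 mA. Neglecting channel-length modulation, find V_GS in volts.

V_GS = 2.56 V

k_n = μ_nC_ox · (W/L) = 3.3 mA/V².
In saturation I_D = ½ k_n (V_GS − V_TN)², so V_GS − V_TN = √(2 I_D / k_n) = √(2 × 5.17 / 3.3) = 1.77 V.
V_GS = 0.79 + 1.77 = 2.56 V.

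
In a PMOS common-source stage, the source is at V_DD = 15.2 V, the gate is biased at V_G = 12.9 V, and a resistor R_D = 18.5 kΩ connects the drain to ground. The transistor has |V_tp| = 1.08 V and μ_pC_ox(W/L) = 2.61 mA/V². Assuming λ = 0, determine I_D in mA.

I_D = 0.806 mA

V_SG = V_DD − V_G = 15.2 − 12.9 = 2.3 V, so V_ov = 2.3 − 1.08 = 1.22 V.
Assume saturation: I_D = ½ k_p V_ov² = 0.5 × 2.61 × 1.22² = 1.94 mA, giving V_SD = V_DD − I_D R_D = 15.2 − 1.94 × 18.5 = -20.7 V.
But -20.7 V < V_ov = 1.22 V, so the device is actually in triode.
In triode I_D = k_p[V_ov V_SD − ½ V_SD²] and I_D = (V_DD − V_SD)/R_D. Equating: 24.1 V_SD² − 59.91 V_SD + 15.2 = 0, giving V_SD = 0.287 V (the root below V_ov).
I_D = (15.2 − 0.287) / 18.5 = 0.806 mA.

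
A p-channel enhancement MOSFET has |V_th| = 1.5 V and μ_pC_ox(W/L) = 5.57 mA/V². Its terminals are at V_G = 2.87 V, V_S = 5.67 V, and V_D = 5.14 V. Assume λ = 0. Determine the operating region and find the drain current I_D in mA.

V_SG = V_S − V_G = 5.67 − 2.87 = 2.8 V; V_SD = V_S − V_D = 5.67 − 5.14 = 0.53 V.
V_ov = V_SG − |V_th| = 2.8 − 1.5 = 1.3 V.
Since V_SD = 0.53 V < V_ov = 1.3 V, the device is in the triode region.
I_D = k_p [V_ov · V_SD − ½ V_SD²] = 5.57 × [1.3 × 0.53 − 0.5 × 0.53²] = 3.06 mA.

Triode; I_D = 3.06 mA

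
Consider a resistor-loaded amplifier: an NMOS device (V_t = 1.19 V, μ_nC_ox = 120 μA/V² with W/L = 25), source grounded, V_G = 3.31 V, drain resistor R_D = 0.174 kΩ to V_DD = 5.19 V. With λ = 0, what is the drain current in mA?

V_GS = V_G = 3.31 V, so V_ov = 3.31 − 1.19 = 2.12 V.
k_n = μ_nC_ox · (W/L) = 3 mA/V².
Assume saturation: I_D = ½ k_n V_ov² = 0.5 × 3 × 2.12² = 6.74 mA, giving V_DS = V_DD − I_D R_D = 5.19 − 6.74 × 0.174 = 4.02 V.
V_DS = 4.02 V ≥ V_ov = 2.12 V, confirming saturation.

I_D = 6.74 mA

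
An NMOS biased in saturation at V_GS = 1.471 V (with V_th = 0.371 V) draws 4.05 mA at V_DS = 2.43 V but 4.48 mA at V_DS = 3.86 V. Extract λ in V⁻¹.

With V_GS fixed, I_D ∝ (1 + λ V_DS) in saturation, so I_D2/I_D1 = (1 + λ V_DS2)/(1 + λ V_DS1).
4.48/4.05 = 1.106 = (1 + 3.86 λ)/(1 + 2.43 λ).
Solving: λ (I_D1 V_DS2 − I_D2 V_DS1) = I_D2 − I_D1, so λ = (4.48 − 4.05) / (4.05 × 3.86 − 4.48 × 2.43) = 0.43 / 4.75 = 0.0906 V⁻¹.

λ = 0.0906 V⁻¹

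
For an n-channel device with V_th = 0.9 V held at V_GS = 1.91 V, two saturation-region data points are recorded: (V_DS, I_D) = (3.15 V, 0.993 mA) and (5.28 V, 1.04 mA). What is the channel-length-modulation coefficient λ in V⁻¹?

λ = 0.0239 V⁻¹

With V_GS fixed, I_D ∝ (1 + λ V_DS) in saturation, so I_D2/I_D1 = (1 + λ V_DS2)/(1 + λ V_DS1).
1.04/0.993 = 1.047 = (1 + 5.28 λ)/(1 + 3.15 λ).
Solving: λ (I_D1 V_DS2 − I_D2 V_DS1) = I_D2 − I_D1, so λ = (1.04 − 0.993) / (0.993 × 5.28 − 1.04 × 3.15) = 0.047 / 1.97 = 0.0239 V⁻¹.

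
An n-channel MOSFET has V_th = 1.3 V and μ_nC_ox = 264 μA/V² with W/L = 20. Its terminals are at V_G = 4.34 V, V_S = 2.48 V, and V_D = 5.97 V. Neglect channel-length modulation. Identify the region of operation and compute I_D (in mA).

V_GS = V_G − V_S = 4.34 − 2.48 = 1.86 V; V_DS = V_D − V_S = 5.97 − 2.48 = 3.49 V.
k_n = μ_nC_ox · (W/L) = 5.28 mA/V².
V_ov = V_GS − V_th = 1.86 − 1.3 = 0.56 V.
Since V_DS = 3.49 V ≥ V_ov = 0.56 V, the device is in saturation.
I_D = ½ k_n V_ov² = 0.5 × 5.28 × 0.56² = 0.828 mA.

Saturation; I_D = 0.828 mA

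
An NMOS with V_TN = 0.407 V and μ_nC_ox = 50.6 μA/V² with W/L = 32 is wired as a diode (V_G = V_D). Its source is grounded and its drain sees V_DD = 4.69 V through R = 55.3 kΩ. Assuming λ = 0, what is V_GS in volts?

V_GS = 0.705 V

With gate tied to drain, V_GS = V_DS ≥ V_GS − V_TN, so the device is in saturation.
k_n = μ_nC_ox · (W/L) = 1.619 mA/V².
KCL at the drain: ½ k_n (V_GS − V_TN)² = (V_DD − V_GS)/R.
Let x = V_GS − 0.407. Then 44.8 x² + x − 4.283 = 0, giving x = 0.298 V (positive root), so V_GS = 0.705 V.
I_D = (V_DD − V_GS)/R = (4.69 − 0.705) / 55.3 = 0.0721 mA.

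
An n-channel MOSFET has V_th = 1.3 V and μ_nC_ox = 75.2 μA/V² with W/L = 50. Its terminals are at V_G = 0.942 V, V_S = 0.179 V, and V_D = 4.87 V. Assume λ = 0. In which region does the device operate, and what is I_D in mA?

Cutoff; I_D = 0 mA

V_GS = V_G − V_S = 0.942 − 0.179 = 0.763 V; V_DS = V_D − V_S = 4.87 − 0.179 = 4.69 V.
V_GS = 0.763 V < V_th = 1.3 V, so the transistor is in cutoff.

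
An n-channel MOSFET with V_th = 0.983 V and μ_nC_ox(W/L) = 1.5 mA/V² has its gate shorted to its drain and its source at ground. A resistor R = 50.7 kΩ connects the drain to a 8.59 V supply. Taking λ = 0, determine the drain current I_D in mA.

I_D = 0.141 mA

With gate tied to drain, V_GS = V_DS ≥ V_GS − V_th, so the device is in saturation.
KCL at the drain: ½ k_n (V_GS − V_th)² = (V_DD − V_GS)/R.
Let x = V_GS − 0.983. Then 38 x² + x − 7.607 = 0, giving x = 0.434 V (positive root), so V_GS = 1.42 V.
I_D = (V_DD − V_GS)/R = (8.59 − 1.42) / 50.7 = 0.141 mA.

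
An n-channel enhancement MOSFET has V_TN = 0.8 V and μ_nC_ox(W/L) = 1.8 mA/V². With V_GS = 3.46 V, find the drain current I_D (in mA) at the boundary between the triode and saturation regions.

At the boundary V_DS = V_ov = V_GS − V_TN = 3.46 − 0.8 = 2.66 V.
I_D = ½ k_n V_ov² = 0.5 × 1.8 × 2.66² = 6.37 mA.

I_D = 6.37 mA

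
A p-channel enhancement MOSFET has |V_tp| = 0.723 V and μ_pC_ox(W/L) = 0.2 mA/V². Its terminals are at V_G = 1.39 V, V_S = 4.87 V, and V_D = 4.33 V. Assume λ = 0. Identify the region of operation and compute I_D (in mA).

Triode; I_D = 0.269 mA

V_SG = V_S − V_G = 4.87 − 1.39 = 3.48 V; V_SD = V_S − V_D = 4.87 − 4.33 = 0.54 V.
V_ov = V_SG − |V_tp| = 3.48 − 0.723 = 2.76 V.
Since V_SD = 0.54 V < V_ov = 2.76 V, the device is in the triode region.
I_D = k_p [V_ov · V_SD − ½ V_SD²] = 0.2 × [2.76 × 0.54 − 0.5 × 0.54²] = 0.269 mA.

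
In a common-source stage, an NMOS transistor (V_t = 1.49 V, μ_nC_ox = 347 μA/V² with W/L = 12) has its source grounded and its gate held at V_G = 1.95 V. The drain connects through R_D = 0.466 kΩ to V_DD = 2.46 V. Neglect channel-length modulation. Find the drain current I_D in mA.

I_D = 0.441 mA

V_GS = V_G = 1.95 V, so V_ov = 1.95 − 1.49 = 0.46 V.
k_n = μ_nC_ox · (W/L) = 4.164 mA/V².
Assume saturation: I_D = ½ k_n V_ov² = 0.5 × 4.164 × 0.46² = 0.441 mA, giving V_DS = V_DD − I_D R_D = 2.46 − 0.441 × 0.466 = 2.25 V.
V_DS = 2.25 V ≥ V_ov = 0.46 V, confirming saturation.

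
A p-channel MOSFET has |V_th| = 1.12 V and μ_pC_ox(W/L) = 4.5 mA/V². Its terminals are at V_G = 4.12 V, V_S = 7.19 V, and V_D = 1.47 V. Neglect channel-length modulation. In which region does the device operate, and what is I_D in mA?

V_SG = V_S − V_G = 7.19 − 4.12 = 3.07 V; V_SD = V_S − V_D = 7.19 − 1.47 = 5.72 V.
V_ov = V_SG − |V_th| = 3.07 − 1.12 = 1.95 V.
Since V_SD = 5.72 V ≥ V_ov = 1.95 V, the device is in saturation.
I_D = ½ k_p V_ov² = 0.5 × 4.5 × 1.95² = 8.56 mA.

Saturation; I_D = 8.56 mA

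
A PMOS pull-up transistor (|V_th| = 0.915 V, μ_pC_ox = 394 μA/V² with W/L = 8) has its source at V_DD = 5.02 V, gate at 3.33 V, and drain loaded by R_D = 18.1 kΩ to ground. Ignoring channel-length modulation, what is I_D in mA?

V_SG = V_DD − V_G = 5.02 − 3.33 = 1.69 V, so V_ov = 1.69 − 0.915 = 0.775 V.
k_p = μ_pC_ox · (W/L) = 3.152 mA/V².
Assume saturation: I_D = ½ k_p V_ov² = 0.5 × 3.152 × 0.775² = 0.947 mA, giving V_SD = V_DD − I_D R_D = 5.02 − 0.947 × 18.1 = -12.1 V.
But -12.1 V < V_ov = 0.775 V, so the device is actually in triode.
In triode I_D = k_p[V_ov V_SD − ½ V_SD²] and I_D = (V_DD − V_SD)/R_D. Equating: 28.5 V_SD² − 45.21 V_SD + 5.02 = 0, giving V_SD = 0.12 V (the root below V_ov).
I_D = (5.02 − 0.12) / 18.1 = 0.271 mA.

I_D = 0.271 mA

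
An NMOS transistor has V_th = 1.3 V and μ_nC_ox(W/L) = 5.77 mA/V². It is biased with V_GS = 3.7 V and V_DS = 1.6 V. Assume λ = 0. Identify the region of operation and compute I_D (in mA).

V_ov = V_GS − V_th = 3.7 − 1.3 = 2.4 V.
Since V_DS = 1.6 V < V_ov = 2.4 V, the device is in the triode region.
I_D = k_n [V_ov · V_DS − ½ V_DS²] = 5.77 × [2.4 × 1.6 − 0.5 × 1.6²] = 14.8 mA.

Triode; I_D = 14.8 mA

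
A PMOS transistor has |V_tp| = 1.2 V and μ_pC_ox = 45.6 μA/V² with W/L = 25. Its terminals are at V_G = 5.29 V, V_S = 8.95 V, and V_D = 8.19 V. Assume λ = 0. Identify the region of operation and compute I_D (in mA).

Triode; I_D = 1.80 mA

V_SG = V_S − V_G = 8.95 − 5.29 = 3.66 V; V_SD = V_S − V_D = 8.95 − 8.19 = 0.76 V.
k_p = μ_pC_ox · (W/L) = 1.14 mA/V².
V_ov = V_SG − |V_tp| = 3.66 − 1.2 = 2.46 V.
Since V_SD = 0.76 V < V_ov = 2.46 V, the device is in the triode region.
I_D = k_p [V_ov · V_SD − ½ V_SD²] = 1.14 × [2.46 × 0.76 − 0.5 × 0.76²] = 1.8 mA.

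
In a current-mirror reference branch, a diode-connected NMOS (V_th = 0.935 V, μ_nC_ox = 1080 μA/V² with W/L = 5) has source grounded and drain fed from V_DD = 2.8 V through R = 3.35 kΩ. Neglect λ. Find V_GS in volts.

With gate tied to drain, V_GS = V_DS ≥ V_GS − V_th, so the device is in saturation.
k_n = μ_nC_ox · (W/L) = 5.4 mA/V².
KCL at the drain: ½ k_n (V_GS − V_th)² = (V_DD − V_GS)/R.
Let x = V_GS − 0.935. Then 9.05 x² + x − 1.865 = 0, giving x = 0.402 V (positive root), so V_GS = 1.34 V.
I_D = (V_DD − V_GS)/R = (2.8 − 1.34) / 3.35 = 0.437 mA.

V_GS = 1.34 V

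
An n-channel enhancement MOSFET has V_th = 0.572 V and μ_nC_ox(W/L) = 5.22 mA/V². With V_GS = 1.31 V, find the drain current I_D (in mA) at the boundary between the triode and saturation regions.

At the boundary V_DS = V_ov = V_GS − V_th = 1.31 − 0.572 = 0.738 V.
I_D = ½ k_n V_ov² = 0.5 × 5.22 × 0.738² = 1.42 mA.

I_D = 1.42 mA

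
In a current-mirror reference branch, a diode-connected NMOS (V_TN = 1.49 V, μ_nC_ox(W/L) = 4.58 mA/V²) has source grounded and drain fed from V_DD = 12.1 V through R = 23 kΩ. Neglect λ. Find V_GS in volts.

V_GS = 1.93 V

With gate tied to drain, V_GS = V_DS ≥ V_GS − V_TN, so the device is in saturation.
KCL at the drain: ½ k_n (V_GS − V_TN)² = (V_DD − V_GS)/R.
Let x = V_GS − 1.49. Then 52.7 x² + x − 10.61 = 0, giving x = 0.439 V (positive root), so V_GS = 1.93 V.
I_D = (V_DD − V_GS)/R = (12.1 − 1.93) / 23 = 0.442 mA.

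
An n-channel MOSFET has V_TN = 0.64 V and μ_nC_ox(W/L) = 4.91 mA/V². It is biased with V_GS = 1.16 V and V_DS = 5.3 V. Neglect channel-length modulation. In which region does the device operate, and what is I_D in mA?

Saturation; I_D = 0.664 mA

V_ov = V_GS − V_TN = 1.16 − 0.64 = 0.52 V.
Since V_DS = 5.3 V ≥ V_ov = 0.52 V, the device is in saturation.
I_D = ½ k_n V_ov² = 0.5 × 4.91 × 0.52² = 0.664 mA.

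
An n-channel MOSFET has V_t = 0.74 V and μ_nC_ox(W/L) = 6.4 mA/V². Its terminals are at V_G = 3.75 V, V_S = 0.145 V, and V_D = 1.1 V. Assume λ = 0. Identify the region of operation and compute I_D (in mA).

Triode; I_D = 14.6 mA

V_GS = V_G − V_S = 3.75 − 0.145 = 3.6 V; V_DS = V_D − V_S = 1.1 − 0.145 = 0.955 V.
V_ov = V_GS − V_t = 3.6 − 0.74 = 2.87 V.
Since V_DS = 0.955 V < V_ov = 2.87 V, the device is in the triode region.
I_D = k_n [V_ov · V_DS − ½ V_DS²] = 6.4 × [2.87 × 0.955 − 0.5 × 0.955²] = 14.6 mA.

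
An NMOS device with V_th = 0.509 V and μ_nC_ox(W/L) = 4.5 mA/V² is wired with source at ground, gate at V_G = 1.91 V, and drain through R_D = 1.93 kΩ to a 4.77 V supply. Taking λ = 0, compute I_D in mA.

V_GS = V_G = 1.91 V, so V_ov = 1.91 − 0.509 = 1.4 V.
Assume saturation: I_D = ½ k_n V_ov² = 0.5 × 4.5 × 1.4² = 4.42 mA, giving V_DS = V_DD − I_D R_D = 4.77 − 4.42 × 1.93 = -3.75 V.
But -3.75 V < V_ov = 1.4 V, so the device is actually in triode.
In triode I_D = k_n[V_ov V_DS − ½ V_DS²] and I_D = (V_DD − V_DS)/R_D. Equating: 4.34 V_DS² − 13.17 V_DS + 4.77 = 0, giving V_DS = 0.421 V (the root below V_ov).
I_D = (4.77 − 0.421) / 1.93 = 2.25 mA.

I_D = 2.25 mA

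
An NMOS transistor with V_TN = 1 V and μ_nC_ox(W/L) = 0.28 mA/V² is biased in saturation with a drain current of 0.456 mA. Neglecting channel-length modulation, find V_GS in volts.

V_GS = 2.80 V

In saturation I_D = ½ k_n (V_GS − V_TN)², so V_GS − V_TN = √(2 I_D / k_n) = √(2 × 0.456 / 0.28) = 1.8 V.
V_GS = 1 + 1.8 = 2.8 V.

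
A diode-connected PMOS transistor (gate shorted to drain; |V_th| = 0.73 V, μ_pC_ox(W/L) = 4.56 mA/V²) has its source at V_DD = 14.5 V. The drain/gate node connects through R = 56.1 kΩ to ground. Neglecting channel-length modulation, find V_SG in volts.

With gate tied to drain, V_SG = V_SD ≥ V_SG − |V_th|, so the device is in saturation.
KCL at the drain: ½ k_p (V_SG − |V_th|)² = (V_DD − V_SG)/R.
Let x = V_SG − 0.73. Then 128 x² + x − 13.77 = 0, giving x = 0.324 V (positive root), so V_SG = 1.05 V.
I_D = (V_DD − V_SG)/R = (14.5 − 1.05) / 56.1 = 0.24 mA.

V_SG = 1.05 V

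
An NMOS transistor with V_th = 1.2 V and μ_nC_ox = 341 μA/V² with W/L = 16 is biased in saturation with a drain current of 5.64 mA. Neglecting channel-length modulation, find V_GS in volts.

k_n = μ_nC_ox · (W/L) = 5.456 mA/V².
In saturation I_D = ½ k_n (V_GS − V_th)², so V_GS − V_th = √(2 I_D / k_n) = √(2 × 5.64 / 5.456) = 1.44 V.
V_GS = 1.2 + 1.44 = 2.64 V.

V_GS = 2.64 V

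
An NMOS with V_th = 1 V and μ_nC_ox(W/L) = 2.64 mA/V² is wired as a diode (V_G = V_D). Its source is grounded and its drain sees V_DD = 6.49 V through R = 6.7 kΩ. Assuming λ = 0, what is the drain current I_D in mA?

With gate tied to drain, V_GS = V_DS ≥ V_GS − V_th, so the device is in saturation.
KCL at the drain: ½ k_n (V_GS − V_th)² = (V_DD − V_GS)/R.
Let x = V_GS − 1. Then 8.84 x² + x − 5.49 = 0, giving x = 0.733 V (positive root), so V_GS = 1.73 V.
I_D = (V_DD − V_GS)/R = (6.49 − 1.73) / 6.7 = 0.71 mA.

I_D = 0.710 mA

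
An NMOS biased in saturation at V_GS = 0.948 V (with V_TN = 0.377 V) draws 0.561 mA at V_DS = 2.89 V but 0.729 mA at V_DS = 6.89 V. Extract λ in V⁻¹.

With V_GS fixed, I_D ∝ (1 + λ V_DS) in saturation, so I_D2/I_D1 = (1 + λ V_DS2)/(1 + λ V_DS1).
0.729/0.561 = 1.299 = (1 + 6.89 λ)/(1 + 2.89 λ).
Solving: λ (I_D1 V_DS2 − I_D2 V_DS1) = I_D2 − I_D1, so λ = (0.729 − 0.561) / (0.561 × 6.89 − 0.729 × 2.89) = 0.168 / 1.76 = 0.0955 V⁻¹.

λ = 0.0955 V⁻¹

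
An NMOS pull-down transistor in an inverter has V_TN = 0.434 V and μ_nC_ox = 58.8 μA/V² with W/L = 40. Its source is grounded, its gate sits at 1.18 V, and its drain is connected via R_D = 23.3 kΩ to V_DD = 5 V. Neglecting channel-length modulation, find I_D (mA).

I_D = 0.209 mA

V_GS = V_G = 1.18 V, so V_ov = 1.18 − 0.434 = 0.746 V.
k_n = μ_nC_ox · (W/L) = 2.352 mA/V².
Assume saturation: I_D = ½ k_n V_ov² = 0.5 × 2.352 × 0.746² = 0.654 mA, giving V_DS = V_DD − I_D R_D = 5 − 0.654 × 23.3 = -10.2 V.
But -10.2 V < V_ov = 0.746 V, so the device is actually in triode.
In triode I_D = k_n[V_ov V_DS − ½ V_DS²] and I_D = (V_DD − V_DS)/R_D. Equating: 27.4 V_DS² − 41.88 V_DS + 5 = 0, giving V_DS = 0.131 V (the root below V_ov).
I_D = (5 − 0.131) / 23.3 = 0.209 mA.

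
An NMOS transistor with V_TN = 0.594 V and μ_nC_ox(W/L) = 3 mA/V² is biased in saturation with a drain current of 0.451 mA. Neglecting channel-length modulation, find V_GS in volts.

In saturation I_D = ½ k_n (V_GS − V_TN)², so V_GS − V_TN = √(2 I_D / k_n) = √(2 × 0.451 / 3) = 0.548 V.
V_GS = 0.594 + 0.548 = 1.14 V.

V_GS = 1.14 V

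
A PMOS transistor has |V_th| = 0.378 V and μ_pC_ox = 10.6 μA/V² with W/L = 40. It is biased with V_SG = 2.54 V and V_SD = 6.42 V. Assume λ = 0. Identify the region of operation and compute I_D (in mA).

k_p = μ_pC_ox · (W/L) = 0.424 mA/V².
V_ov = V_SG − |V_th| = 2.54 − 0.378 = 2.16 V.
Since V_SD = 6.42 V ≥ V_ov = 2.16 V, the device is in saturation.
I_D = ½ k_p V_ov² = 0.5 × 0.424 × 2.16² = 0.991 mA.

Saturation; I_D = 0.991 mA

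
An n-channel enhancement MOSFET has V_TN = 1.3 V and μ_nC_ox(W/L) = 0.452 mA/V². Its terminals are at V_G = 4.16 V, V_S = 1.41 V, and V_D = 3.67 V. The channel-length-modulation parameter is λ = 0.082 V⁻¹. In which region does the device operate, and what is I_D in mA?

V_GS = V_G − V_S = 4.16 − 1.41 = 2.75 V; V_DS = V_D − V_S = 3.67 − 1.41 = 2.26 V.
V_ov = V_GS − V_TN = 2.75 − 1.3 = 1.45 V.
Since V_DS = 2.26 V ≥ V_ov = 1.45 V, the device is in saturation.
I_D = ½ k_n V_ov² (1 + λ V_DS) = 0.5 × 0.452 × 1.45² × (1 + 0.082 × 2.26) = 0.563 mA.

Saturation; I_D = 0.563 mA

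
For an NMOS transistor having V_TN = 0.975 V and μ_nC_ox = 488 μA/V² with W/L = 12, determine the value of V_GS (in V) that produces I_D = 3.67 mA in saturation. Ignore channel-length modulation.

k_n = μ_nC_ox · (W/L) = 5.856 mA/V².
In saturation I_D = ½ k_n (V_GS − V_TN)², so V_GS − V_TN = √(2 I_D / k_n) = √(2 × 3.67 / 5.856) = 1.12 V.
V_GS = 0.975 + 1.12 = 2.09 V.

V_GS = 2.09 V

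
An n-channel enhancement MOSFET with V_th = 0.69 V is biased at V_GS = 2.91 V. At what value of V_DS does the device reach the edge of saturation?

V_DS,sat = 2.22 V

The boundary between triode and saturation is V_DS = V_GS − V_th = V_ov.
V_ov = 2.91 − 0.69 = 2.22 V.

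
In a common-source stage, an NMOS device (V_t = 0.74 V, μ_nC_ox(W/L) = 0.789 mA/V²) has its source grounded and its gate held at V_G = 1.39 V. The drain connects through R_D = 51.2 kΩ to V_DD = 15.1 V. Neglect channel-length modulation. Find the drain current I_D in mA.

I_D = 0.167 mA

V_GS = V_G = 1.39 V, so V_ov = 1.39 − 0.74 = 0.65 V.
Assume saturation: I_D = ½ k_n V_ov² = 0.5 × 0.789 × 0.65² = 0.167 mA, giving V_DS = V_DD − I_D R_D = 15.1 − 0.167 × 51.2 = 6.57 V.
V_DS = 6.57 V ≥ V_ov = 0.65 V, confirming saturation.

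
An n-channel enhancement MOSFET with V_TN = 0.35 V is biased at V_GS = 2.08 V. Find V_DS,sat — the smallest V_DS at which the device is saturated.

V_DS,sat = 1.73 V

The boundary between triode and saturation is V_DS = V_GS − V_TN = V_ov.
V_ov = 2.08 − 0.35 = 1.73 V.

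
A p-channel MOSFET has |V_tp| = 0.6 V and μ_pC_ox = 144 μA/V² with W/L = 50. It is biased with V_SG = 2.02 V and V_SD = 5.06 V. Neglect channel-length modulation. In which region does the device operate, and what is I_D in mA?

k_p = μ_pC_ox · (W/L) = 7.2 mA/V².
V_ov = V_SG − |V_tp| = 2.02 − 0.6 = 1.42 V.
Since V_SD = 5.06 V ≥ V_ov = 1.42 V, the device is in saturation.
I_D = ½ k_p V_ov² = 0.5 × 7.2 × 1.42² = 7.26 mA.

Saturation; I_D = 7.26 mA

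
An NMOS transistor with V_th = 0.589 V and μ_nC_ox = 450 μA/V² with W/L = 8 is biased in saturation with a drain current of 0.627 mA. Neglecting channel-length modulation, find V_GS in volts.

k_n = μ_nC_ox · (W/L) = 3.6 mA/V².
In saturation I_D = ½ k_n (V_GS − V_th)², so V_GS − V_th = √(2 I_D / k_n) = √(2 × 0.627 / 3.6) = 0.59 V.
V_GS = 0.589 + 0.59 = 1.18 V.

V_GS = 1.18 V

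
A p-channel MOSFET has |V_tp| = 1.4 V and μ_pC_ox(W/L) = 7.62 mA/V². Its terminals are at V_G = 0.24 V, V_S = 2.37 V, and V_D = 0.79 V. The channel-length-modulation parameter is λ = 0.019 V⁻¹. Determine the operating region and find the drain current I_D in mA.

Saturation; I_D = 2.09 mA

V_SG = V_S − V_G = 2.37 − 0.24 = 2.13 V; V_SD = V_S − V_D = 2.37 − 0.79 = 1.58 V.
V_ov = V_SG − |V_tp| = 2.13 − 1.4 = 0.73 V.
Since V_SD = 1.58 V ≥ V_ov = 0.73 V, the device is in saturation.
I_D = ½ k_p V_ov² (1 + λ V_SD) = 0.5 × 7.62 × 0.73² × (1 + 0.019 × 1.58) = 2.09 mA.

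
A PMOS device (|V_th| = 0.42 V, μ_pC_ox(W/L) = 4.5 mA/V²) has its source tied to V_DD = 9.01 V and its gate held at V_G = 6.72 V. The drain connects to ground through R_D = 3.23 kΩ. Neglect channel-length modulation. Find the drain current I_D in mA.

I_D = 2.68 mA

V_SG = V_DD − V_G = 9.01 − 6.72 = 2.29 V, so V_ov = 2.29 − 0.42 = 1.87 V.
Assume saturation: I_D = ½ k_p V_ov² = 0.5 × 4.5 × 1.87² = 7.87 mA, giving V_SD = V_DD − I_D R_D = 9.01 − 7.87 × 3.23 = -16.4 V.
But -16.4 V < V_ov = 1.87 V, so the device is actually in triode.
In triode I_D = k_p[V_ov V_SD − ½ V_SD²] and I_D = (V_DD − V_SD)/R_D. Equating: 7.27 V_SD² − 28.18 V_SD + 9.01 = 0, giving V_SD = 0.352 V (the root below V_ov).
I_D = (9.01 − 0.352) / 3.23 = 2.68 mA.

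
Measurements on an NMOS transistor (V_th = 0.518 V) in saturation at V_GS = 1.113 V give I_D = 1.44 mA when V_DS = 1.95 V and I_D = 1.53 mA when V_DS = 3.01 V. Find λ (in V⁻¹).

With V_GS fixed, I_D ∝ (1 + λ V_DS) in saturation, so I_D2/I_D1 = (1 + λ V_DS2)/(1 + λ V_DS1).
1.53/1.44 = 1.062 = (1 + 3.01 λ)/(1 + 1.95 λ).
Solving: λ (I_D1 V_DS2 − I_D2 V_DS1) = I_D2 − I_D1, so λ = (1.53 − 1.44) / (1.44 × 3.01 − 1.53 × 1.95) = 0.09 / 1.35 = 0.0666 V⁻¹.

λ = 0.0666 V⁻¹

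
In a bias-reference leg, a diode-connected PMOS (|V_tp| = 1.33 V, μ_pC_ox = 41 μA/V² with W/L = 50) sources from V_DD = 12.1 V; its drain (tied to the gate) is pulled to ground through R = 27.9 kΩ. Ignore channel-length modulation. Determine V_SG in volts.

V_SG = 1.93 V

With gate tied to drain, V_SG = V_SD ≥ V_SG − |V_tp|, so the device is in saturation.
k_p = μ_pC_ox · (W/L) = 2.05 mA/V².
KCL at the drain: ½ k_p (V_SG − |V_tp|)² = (V_DD − V_SG)/R.
Let x = V_SG − 1.33. Then 28.6 x² + x − 10.77 = 0, giving x = 0.596 V (positive root), so V_SG = 1.93 V.
I_D = (V_DD − V_SG)/R = (12.1 − 1.93) / 27.9 = 0.365 mA.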